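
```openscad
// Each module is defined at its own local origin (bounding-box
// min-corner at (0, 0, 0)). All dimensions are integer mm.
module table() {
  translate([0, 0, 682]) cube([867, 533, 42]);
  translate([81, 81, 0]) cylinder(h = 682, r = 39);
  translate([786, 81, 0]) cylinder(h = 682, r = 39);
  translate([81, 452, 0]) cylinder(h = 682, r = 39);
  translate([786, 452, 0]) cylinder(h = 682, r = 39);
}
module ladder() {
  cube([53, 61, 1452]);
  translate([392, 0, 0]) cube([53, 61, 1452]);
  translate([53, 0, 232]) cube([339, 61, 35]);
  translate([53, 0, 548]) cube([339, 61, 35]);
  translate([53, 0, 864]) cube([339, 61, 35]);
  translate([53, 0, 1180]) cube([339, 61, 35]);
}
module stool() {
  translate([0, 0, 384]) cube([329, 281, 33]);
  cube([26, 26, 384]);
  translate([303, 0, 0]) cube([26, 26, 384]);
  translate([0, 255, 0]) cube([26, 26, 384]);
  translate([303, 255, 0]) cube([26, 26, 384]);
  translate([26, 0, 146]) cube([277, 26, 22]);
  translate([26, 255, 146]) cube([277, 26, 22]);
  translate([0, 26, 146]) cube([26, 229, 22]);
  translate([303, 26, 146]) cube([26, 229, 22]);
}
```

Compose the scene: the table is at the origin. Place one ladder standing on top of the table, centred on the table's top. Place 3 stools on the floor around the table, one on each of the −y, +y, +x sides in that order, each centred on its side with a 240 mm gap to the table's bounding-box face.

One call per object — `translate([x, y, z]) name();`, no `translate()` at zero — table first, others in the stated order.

table();
translate([211, 236, 724]) ladder();
translate([269, -521, 0]) stool();
translate([269, 773, 0]) stool();
translate([1107, 126, 0]) stool();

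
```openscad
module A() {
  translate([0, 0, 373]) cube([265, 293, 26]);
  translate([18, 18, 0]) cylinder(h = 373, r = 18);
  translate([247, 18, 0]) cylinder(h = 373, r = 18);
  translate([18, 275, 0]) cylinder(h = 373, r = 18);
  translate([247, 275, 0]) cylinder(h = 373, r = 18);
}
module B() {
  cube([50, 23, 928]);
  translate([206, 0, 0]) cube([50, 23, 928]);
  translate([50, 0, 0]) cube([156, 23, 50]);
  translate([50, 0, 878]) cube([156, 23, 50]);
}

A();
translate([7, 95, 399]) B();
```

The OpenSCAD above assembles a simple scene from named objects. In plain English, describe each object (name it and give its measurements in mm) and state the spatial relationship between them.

A is a four-legged stool. The seat is 265×293 mm, 26 mm thick, top at z = 399 mm. It stands on four round legs, each 36 mm in diameter, from z = 0 to the seat underside, each leg's axis is inset half a diameter from the nearest pair of seat edges (so the leg's bounding box is flush with the corner).

B is a picture frame with a 156×828 mm rectangular opening (x by z) and a uniform 50 mm border on every side. Frame depth is 23 mm along y. It is built from two vertical stiles running the full outside height and two horizontal rails spanning the gap between the stiles.

The picture frame is on top of the stool.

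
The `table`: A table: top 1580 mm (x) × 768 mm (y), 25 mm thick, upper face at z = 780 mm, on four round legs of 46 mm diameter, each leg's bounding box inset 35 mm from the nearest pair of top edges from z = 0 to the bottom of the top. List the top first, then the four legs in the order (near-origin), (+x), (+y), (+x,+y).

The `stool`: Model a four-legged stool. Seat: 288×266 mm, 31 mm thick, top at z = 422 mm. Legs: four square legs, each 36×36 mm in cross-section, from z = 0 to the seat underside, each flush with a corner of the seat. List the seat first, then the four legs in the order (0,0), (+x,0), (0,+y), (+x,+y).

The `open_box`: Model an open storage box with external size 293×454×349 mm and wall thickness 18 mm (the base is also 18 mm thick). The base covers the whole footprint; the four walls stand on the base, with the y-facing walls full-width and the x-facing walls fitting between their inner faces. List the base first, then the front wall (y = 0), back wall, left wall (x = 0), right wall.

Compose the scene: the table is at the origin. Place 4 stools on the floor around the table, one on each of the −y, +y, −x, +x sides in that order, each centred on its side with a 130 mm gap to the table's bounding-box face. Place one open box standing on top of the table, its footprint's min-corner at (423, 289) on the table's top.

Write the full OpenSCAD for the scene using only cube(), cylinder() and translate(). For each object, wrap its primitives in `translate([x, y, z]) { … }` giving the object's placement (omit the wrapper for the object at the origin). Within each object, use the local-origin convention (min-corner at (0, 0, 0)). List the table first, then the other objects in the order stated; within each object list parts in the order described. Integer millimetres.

translate([0, 0, 755]) cube([1580, 768, 25]);
translate([58, 58, 0]) cylinder(h = 755, r = 23);
translate([1522, 58, 0]) cylinder(h = 755, r = 23);
translate([58, 710, 0]) cylinder(h = 755, r = 23);
translate([1522, 710, 0]) cylinder(h = 755, r = 23);
translate([646, -396, 0]) {
  translate([0, 0, 391]) cube([288, 266, 31]);
  cube([36, 36, 391]);
  translate([252, 0, 0]) cube([36, 36, 391]);
  translate([0, 230, 0]) cube([36, 36, 391]);
  translate([252, 230, 0]) cube([36, 36, 391]);
}
translate([646, 898, 0]) {
  translate([0, 0, 391]) cube([288, 266, 31]);
  cube([36, 36, 391]);
  translate([252, 0, 0]) cube([36, 36, 391]);
  translate([0, 230, 0]) cube([36, 36, 391]);
  translate([252, 230, 0]) cube([36, 36, 391]);
}
translate([-418, 251, 0]) {
  translate([0, 0, 391]) cube([288, 266, 31]);
  cube([36, 36, 391]);
  translate([252, 0, 0]) cube([36, 36, 391]);
  translate([0, 230, 0]) cube([36, 36, 391]);
  translate([252, 230, 0]) cube([36, 36, 391]);
}
translate([1710, 251, 0]) {
  translate([0, 0, 391]) cube([288, 266, 31]);
  cube([36, 36, 391]);
  translate([252, 0, 0]) cube([36, 36, 391]);
  translate([0, 230, 0]) cube([36, 36, 391]);
  translate([252, 230, 0]) cube([36, 36, 391]);
}
translate([423, 289, 780]) {
  cube([293, 454, 18]);
  translate([0, 0, 18]) cube([293, 18, 331]);
  translate([0, 436, 18]) cube([293, 18, 331]);
  translate([0, 18, 18]) cube([18, 418, 331]);
  translate([275, 18, 18]) cube([18, 418, 331]);
}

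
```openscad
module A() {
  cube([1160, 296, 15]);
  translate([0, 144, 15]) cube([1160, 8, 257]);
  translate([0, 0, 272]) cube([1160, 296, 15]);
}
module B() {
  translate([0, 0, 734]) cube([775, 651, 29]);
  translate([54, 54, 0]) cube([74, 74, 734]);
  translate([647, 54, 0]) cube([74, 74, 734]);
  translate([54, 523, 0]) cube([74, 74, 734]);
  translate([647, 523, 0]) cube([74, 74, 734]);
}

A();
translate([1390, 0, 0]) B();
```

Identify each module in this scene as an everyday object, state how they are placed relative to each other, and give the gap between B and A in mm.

The table's nearest face is 230 mm from the I-beam's +x face.

A is an I-beam. B is a table. The table is on the floor beside the I-beam on its +x side. The gap between the table and the I-beam is 230 mm.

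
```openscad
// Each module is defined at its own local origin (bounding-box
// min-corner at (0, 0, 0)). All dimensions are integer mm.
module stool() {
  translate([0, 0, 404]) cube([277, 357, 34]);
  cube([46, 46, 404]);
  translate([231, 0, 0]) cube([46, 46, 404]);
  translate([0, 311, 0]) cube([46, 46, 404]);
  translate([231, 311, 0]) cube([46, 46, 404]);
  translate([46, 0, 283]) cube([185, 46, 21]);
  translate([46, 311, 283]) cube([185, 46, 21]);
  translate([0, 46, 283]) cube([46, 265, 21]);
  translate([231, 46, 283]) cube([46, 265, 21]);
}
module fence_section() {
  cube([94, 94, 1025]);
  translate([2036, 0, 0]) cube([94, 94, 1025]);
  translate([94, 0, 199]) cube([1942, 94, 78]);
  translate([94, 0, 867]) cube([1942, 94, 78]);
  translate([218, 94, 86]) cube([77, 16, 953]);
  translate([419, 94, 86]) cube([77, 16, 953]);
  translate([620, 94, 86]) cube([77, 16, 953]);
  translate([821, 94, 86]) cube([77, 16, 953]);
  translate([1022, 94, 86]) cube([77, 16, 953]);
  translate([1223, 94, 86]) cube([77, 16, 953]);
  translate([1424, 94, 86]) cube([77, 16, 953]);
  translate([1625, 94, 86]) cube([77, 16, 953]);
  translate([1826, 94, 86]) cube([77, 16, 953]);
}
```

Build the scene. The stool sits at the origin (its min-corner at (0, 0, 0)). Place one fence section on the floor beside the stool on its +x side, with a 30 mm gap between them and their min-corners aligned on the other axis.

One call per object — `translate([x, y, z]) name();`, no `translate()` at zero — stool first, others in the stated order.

stool();
translate([307, 0, 0]) fence_section();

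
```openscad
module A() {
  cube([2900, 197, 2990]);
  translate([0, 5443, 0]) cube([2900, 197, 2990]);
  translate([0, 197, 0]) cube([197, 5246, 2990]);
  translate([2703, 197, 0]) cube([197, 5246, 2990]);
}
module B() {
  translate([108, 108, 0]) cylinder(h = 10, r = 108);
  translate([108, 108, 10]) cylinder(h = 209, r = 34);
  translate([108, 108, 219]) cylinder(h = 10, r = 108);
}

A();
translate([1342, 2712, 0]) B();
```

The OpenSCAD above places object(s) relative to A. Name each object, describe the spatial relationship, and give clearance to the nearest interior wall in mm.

A is a house frame. B is a spool. The spool sits inside the house frame, centred. The clearance to the nearest interior wall is 1145 mm.

Clearances: x = 1145, y = 2515; minimum 1145 mm.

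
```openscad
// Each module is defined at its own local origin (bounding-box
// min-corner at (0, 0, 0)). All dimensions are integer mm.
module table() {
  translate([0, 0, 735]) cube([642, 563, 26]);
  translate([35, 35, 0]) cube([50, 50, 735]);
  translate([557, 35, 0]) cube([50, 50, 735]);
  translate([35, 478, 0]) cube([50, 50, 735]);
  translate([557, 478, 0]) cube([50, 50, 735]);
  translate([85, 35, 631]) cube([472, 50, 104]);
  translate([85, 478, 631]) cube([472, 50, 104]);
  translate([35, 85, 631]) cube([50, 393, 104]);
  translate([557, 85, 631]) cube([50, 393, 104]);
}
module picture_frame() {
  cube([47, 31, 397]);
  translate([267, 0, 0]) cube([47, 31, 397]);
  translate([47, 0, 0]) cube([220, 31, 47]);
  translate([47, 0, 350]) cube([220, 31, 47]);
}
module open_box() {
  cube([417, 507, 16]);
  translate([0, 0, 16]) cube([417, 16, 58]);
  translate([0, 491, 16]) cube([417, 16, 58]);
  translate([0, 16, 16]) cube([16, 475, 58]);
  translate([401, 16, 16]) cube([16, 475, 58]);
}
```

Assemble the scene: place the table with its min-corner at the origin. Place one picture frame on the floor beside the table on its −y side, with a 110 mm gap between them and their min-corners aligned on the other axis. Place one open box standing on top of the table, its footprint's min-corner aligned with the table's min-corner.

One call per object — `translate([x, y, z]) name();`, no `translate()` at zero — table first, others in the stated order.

table();
translate([0, -141, 0]) picture_frame();
translate([0, 0, 761]) open_box();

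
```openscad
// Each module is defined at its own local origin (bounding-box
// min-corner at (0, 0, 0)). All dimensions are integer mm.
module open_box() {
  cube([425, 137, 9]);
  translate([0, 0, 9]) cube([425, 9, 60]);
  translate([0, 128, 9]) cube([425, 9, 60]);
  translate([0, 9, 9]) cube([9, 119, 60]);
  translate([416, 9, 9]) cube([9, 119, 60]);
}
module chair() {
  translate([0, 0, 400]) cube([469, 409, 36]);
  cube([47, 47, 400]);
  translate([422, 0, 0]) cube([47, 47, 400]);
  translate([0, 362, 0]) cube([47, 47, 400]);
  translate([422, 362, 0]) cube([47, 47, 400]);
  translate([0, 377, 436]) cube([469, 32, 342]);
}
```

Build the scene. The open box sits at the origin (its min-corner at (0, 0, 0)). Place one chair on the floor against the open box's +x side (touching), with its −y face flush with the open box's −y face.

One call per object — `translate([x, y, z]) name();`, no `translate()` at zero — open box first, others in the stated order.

open_box();
translate([425, 0, 0]) chair();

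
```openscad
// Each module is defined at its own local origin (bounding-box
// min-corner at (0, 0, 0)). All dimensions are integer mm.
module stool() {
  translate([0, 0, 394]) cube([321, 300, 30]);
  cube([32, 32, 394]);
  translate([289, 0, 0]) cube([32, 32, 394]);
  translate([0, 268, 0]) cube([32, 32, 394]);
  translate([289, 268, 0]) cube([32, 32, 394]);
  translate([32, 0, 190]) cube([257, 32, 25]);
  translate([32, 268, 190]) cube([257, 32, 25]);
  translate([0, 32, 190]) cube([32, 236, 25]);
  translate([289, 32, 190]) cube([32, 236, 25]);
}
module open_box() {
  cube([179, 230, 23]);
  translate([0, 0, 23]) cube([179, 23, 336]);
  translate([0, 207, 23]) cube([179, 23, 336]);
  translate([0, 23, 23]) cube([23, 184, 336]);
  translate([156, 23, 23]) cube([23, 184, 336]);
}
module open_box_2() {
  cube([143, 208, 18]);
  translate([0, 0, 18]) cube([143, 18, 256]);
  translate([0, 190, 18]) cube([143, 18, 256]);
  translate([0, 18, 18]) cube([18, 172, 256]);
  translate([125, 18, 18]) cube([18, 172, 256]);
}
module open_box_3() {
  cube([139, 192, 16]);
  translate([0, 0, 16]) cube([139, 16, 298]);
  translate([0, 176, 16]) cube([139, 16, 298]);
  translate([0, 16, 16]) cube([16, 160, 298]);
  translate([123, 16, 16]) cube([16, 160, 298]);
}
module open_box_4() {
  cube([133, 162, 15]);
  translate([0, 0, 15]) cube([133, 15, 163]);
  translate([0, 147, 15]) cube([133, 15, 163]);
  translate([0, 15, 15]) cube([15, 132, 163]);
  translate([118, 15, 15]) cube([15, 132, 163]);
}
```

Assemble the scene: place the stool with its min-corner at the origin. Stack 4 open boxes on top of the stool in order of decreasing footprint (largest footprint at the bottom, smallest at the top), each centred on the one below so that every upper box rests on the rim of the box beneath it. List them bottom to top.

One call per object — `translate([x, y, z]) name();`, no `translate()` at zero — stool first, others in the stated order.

stool();
translate([71, 35, 424]) open_box();
translate([89, 46, 783]) open_box_2();
translate([91, 54, 1057]) open_box_3();
translate([94, 69, 1371]) open_box_4();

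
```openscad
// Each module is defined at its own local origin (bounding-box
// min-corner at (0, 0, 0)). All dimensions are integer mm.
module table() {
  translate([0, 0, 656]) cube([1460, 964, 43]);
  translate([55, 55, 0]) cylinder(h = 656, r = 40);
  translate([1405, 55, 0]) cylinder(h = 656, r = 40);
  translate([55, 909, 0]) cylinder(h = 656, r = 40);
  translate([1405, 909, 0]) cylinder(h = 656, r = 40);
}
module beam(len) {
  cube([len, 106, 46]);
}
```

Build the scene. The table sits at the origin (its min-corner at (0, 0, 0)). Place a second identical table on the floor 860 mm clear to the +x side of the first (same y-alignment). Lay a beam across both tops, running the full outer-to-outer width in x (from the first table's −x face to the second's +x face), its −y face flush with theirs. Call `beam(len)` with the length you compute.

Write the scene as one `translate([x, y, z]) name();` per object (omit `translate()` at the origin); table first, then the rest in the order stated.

table();
translate([2320, 0, 0]) table();
translate([0, 0, 699]) beam(3780);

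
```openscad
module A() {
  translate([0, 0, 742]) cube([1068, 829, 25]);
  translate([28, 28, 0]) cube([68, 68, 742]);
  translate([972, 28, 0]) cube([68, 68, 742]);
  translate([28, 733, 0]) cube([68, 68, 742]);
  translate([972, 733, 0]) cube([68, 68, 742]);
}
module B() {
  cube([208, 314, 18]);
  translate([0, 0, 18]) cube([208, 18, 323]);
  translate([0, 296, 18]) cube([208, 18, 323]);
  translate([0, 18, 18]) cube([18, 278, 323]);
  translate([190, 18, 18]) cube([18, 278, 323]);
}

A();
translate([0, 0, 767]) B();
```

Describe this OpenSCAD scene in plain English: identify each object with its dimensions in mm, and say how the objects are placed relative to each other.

A is a rectangular dining table. The top is 1068×829×25 mm with its upper surface at z = 767 mm. It stands on four 68×68 mm square legs, each inset 28 mm from the nearest pair of top edges, running from the floor to the underside of the top.

B is an open storage box with external size 208×314×341 mm and wall thickness 18 mm (the base is also 18 mm thick). The base covers the whole footprint; the four walls stand on the base, with the y-facing walls full-width and the x-facing walls fitting between their inner faces.

The open box is on top of the table.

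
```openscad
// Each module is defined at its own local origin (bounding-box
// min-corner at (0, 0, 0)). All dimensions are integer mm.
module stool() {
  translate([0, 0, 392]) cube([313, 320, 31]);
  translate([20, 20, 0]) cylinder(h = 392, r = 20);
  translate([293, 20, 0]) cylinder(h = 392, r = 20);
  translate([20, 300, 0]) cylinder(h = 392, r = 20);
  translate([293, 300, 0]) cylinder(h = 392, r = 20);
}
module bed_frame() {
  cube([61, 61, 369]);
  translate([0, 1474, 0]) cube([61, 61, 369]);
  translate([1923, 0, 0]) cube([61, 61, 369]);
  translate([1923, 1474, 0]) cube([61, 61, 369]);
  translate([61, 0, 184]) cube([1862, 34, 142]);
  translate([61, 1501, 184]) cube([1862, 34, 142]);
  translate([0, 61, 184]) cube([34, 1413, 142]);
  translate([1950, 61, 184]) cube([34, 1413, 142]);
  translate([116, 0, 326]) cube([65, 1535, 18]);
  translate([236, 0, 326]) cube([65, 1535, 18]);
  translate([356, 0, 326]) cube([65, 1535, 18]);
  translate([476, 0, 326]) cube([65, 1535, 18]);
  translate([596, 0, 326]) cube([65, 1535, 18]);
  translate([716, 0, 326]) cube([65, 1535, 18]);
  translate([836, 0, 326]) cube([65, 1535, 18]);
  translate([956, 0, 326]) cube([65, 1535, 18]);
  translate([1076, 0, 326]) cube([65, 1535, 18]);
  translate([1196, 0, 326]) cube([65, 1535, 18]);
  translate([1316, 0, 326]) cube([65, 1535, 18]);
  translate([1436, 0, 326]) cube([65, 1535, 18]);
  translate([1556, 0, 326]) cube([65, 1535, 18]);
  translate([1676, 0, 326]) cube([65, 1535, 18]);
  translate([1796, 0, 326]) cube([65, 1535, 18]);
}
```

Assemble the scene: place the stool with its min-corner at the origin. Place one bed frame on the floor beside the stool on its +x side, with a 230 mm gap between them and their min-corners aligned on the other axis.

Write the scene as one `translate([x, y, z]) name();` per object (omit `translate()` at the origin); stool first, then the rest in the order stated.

stool();
translate([543, 0, 0]) bed_frame();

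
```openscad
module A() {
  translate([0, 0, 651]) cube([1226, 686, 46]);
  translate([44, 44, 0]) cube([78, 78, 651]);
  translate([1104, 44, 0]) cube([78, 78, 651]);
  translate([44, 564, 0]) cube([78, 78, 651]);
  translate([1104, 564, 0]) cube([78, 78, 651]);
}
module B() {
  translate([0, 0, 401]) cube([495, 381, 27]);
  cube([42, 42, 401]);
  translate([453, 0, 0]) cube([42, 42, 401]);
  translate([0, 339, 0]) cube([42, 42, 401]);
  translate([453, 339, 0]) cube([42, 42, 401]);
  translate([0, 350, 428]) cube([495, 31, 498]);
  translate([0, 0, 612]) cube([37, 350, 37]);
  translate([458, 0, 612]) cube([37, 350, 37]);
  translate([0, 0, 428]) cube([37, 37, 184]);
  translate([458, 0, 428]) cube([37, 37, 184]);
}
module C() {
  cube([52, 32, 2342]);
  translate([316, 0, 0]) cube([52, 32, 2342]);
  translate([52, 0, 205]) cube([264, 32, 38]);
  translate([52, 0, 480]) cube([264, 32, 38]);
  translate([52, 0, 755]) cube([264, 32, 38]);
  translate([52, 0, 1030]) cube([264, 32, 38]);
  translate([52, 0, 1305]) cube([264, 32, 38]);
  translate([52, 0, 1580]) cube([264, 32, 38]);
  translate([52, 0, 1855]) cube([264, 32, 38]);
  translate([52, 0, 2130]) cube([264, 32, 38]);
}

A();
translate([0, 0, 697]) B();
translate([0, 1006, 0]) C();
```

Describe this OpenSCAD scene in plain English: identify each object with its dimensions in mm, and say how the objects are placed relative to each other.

A is a table with a 1226×686 mm rectangular top, 46 mm thick, top surface at z = 697 mm, supported by four 78×78 mm square legs, each inset 44 mm from the nearest pair of top edges, running from the floor.

B is a chair. The seat is a 495×381×27 mm slab with its top at z = 428 mm, on four 42×42 mm corner legs (flush with the seat edges, standing on z = 0). A flat backrest 31 mm thick, 498 mm tall, spans the full seat width and rises from the seat top along its +y edge, rear face flush with the rear of the seat. Two armrests of 37×37 mm section run along each side from the seat's front edge to the front of the backrest, top faces 221 mm above the seat top and outer faces flush with the seat's x-edges; a 37×37 mm post under the front of each armrest stands on the seat at the front corner.

C is a wooden ladder with two side rails of 52×32 mm section and 2342 mm height, set 368 mm apart overall. Between them run 8 rectangular rungs (32 mm deep, 38 mm thick), front faces flush with the rails' −y face. The bottom of the first rung is 205 mm above the floor and each subsequent rung is 275 mm higher than the one below.

The chair is on top of the table. The ladder is on the floor beside the table on its +y side.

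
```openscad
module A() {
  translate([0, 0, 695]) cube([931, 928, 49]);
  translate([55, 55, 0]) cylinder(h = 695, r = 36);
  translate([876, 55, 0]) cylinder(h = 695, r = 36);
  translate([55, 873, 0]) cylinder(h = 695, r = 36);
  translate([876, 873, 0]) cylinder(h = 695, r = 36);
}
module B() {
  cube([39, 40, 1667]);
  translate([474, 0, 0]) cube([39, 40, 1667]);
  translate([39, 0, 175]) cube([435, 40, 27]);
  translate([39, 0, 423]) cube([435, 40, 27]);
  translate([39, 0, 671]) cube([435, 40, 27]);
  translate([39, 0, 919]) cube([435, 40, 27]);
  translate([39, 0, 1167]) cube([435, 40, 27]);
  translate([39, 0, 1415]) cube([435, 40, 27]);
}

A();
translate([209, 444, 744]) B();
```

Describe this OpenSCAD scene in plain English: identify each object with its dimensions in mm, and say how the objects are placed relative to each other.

A is a rectangular dining table. The top is 931×928×49 mm with its upper surface at z = 744 mm. It stands on four round legs of 72 mm diameter, each leg's bounding box inset 19 mm from the nearest pair of top edges, running from the floor to the underside of the top.

B is a wooden ladder with two side rails of 39×40 mm section and 1667 mm height, set 513 mm apart overall. Between them run 6 rectangular rungs (40 mm deep, 27 mm thick), front faces flush with the rails' −y face. The bottom of the first rung is 175 mm above the floor and each subsequent rung is 248 mm higher than the one below.

The ladder is on top of the table, centred.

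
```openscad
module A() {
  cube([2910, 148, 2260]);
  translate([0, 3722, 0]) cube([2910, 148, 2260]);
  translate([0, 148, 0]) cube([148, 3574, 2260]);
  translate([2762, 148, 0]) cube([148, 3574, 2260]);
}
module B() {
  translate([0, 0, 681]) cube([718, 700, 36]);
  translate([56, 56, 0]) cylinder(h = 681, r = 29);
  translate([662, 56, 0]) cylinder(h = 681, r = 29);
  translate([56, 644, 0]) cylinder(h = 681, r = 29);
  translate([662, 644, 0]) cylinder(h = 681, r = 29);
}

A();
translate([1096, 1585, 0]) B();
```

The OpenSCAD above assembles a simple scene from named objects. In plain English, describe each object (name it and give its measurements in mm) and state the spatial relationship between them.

A is a box-shaped house frame (walls only): outside footprint 2910×3870 mm, wall height 2260 mm, wall thickness 148 mm. The two y-facing walls run the full x-width; the two x-facing walls fit between the inner faces of the y-facing walls.

B is a table: top 718 mm (x) × 700 mm (y), 36 mm thick, upper face at z = 717 mm, on four round legs of 58 mm diameter, each leg's bounding box inset 27 mm from the nearest pair of top edges, running from z = 0 to the bottom of the top.

The table sits inside the house frame, centred.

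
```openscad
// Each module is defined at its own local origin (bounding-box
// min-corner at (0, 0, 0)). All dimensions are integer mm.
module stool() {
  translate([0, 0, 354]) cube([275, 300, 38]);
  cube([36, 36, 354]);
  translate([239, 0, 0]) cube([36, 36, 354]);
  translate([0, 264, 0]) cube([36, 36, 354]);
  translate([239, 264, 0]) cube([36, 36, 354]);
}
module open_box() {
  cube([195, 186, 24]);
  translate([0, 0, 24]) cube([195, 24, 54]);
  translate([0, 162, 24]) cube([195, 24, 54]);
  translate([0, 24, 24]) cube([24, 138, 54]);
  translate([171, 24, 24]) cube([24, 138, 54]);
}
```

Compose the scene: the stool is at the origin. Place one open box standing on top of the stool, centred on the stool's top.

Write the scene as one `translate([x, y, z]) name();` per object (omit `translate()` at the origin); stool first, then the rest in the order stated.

stool();
translate([40, 57, 392]) open_box();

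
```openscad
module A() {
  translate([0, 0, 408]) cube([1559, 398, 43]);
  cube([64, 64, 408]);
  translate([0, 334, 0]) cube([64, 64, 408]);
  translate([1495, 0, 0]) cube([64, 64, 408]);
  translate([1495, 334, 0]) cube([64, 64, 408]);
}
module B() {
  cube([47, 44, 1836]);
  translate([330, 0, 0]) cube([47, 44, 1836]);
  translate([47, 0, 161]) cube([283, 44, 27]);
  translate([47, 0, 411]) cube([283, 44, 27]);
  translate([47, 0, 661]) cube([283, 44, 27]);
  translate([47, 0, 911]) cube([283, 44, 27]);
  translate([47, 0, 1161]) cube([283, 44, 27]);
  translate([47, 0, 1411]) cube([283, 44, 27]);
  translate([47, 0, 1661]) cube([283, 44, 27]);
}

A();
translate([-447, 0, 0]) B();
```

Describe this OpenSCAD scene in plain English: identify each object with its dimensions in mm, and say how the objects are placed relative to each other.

A is a long wooden bench with a 1559 mm (x) × 398 mm (y) seat, 43 mm thick, its top surface 451 mm above the floor. Four 64 mm square legs at the seat corners, flush with the edges, run from z = 0 to the seat underside.

B is a wooden ladder with two side rails of 47×44 mm section and 1836 mm height, set 377 mm apart overall. Between them run 7 rectangular rungs (44 mm deep, 27 mm thick), front faces flush with the rails' −y face. The bottom of the first rung is 161 mm above the floor and each subsequent rung is 250 mm higher than the one below.

The ladder is on the floor beside the bench on its −x side.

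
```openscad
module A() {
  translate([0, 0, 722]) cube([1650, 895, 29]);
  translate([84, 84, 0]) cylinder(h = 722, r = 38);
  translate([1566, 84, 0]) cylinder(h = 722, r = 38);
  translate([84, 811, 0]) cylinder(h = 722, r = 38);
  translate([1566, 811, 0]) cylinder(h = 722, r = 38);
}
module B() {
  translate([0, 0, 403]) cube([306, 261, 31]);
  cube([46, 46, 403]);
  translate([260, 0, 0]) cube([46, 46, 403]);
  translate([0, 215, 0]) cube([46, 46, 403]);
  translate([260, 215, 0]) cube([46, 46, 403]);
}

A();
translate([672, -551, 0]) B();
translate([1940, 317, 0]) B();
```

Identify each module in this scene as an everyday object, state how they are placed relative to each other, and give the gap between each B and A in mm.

A is a table. B is a stool. Two stools sit around the table at the −y, +x sides. The gap between each stool and the table is 290 mm.

Each stool's nearest face is 290 mm from the table's bounding box.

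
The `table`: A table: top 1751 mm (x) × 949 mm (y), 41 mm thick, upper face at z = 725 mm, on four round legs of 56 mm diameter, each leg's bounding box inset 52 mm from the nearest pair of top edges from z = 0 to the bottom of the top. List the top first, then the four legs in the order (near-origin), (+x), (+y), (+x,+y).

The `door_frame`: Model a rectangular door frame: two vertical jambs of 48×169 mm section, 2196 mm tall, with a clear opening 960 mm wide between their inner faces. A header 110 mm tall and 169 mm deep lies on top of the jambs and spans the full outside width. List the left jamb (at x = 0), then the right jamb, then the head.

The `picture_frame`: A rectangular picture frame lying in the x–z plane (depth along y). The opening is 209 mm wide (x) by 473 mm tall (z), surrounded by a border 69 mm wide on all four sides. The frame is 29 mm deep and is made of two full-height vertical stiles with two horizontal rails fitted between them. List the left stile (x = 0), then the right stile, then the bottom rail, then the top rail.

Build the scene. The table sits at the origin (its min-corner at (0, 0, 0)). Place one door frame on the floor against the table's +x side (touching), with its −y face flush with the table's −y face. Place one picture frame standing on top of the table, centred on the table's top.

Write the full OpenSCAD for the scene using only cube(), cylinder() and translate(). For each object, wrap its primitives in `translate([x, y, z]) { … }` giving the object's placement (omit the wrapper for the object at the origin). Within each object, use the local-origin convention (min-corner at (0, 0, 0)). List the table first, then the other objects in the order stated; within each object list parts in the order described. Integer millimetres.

translate([0, 0, 684]) cube([1751, 949, 41]);
translate([80, 80, 0]) cylinder(h = 684, r = 28);
translate([1671, 80, 0]) cylinder(h = 684, r = 28);
translate([80, 869, 0]) cylinder(h = 684, r = 28);
translate([1671, 869, 0]) cylinder(h = 684, r = 28);
translate([1751, 0, 0]) {
  cube([48, 169, 2196]);
  translate([1008, 0, 0]) cube([48, 169, 2196]);
  translate([0, 0, 2196]) cube([1056, 169, 110]);
}
translate([702, 460, 725]) {
  cube([69, 29, 611]);
  translate([278, 0, 0]) cube([69, 29, 611]);
  translate([69, 0, 0]) cube([209, 29, 69]);
  translate([69, 0, 542]) cube([209, 29, 69]);
}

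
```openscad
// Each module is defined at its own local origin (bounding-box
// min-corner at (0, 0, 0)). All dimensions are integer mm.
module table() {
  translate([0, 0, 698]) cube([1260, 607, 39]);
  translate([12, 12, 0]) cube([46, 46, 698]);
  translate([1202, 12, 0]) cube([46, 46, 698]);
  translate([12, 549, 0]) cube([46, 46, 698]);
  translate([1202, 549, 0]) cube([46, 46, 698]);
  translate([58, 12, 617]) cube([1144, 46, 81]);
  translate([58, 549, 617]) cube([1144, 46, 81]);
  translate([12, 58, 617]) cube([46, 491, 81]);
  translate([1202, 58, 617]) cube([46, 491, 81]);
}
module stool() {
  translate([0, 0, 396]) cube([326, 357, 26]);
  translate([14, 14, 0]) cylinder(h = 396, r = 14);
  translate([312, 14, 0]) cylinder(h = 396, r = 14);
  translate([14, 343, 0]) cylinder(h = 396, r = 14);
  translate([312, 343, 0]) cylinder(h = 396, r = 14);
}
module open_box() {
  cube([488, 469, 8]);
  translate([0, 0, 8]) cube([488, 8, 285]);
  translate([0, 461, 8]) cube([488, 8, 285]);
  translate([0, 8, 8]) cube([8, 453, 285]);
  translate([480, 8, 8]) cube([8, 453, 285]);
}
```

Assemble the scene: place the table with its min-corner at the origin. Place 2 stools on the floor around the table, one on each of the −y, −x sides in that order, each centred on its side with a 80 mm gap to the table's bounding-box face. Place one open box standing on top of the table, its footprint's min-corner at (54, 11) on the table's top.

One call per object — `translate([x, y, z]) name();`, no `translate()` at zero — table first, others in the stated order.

table();
translate([467, -437, 0]) stool();
translate([-406, 125, 0]) stool();
translate([54, 11, 737]) open_box();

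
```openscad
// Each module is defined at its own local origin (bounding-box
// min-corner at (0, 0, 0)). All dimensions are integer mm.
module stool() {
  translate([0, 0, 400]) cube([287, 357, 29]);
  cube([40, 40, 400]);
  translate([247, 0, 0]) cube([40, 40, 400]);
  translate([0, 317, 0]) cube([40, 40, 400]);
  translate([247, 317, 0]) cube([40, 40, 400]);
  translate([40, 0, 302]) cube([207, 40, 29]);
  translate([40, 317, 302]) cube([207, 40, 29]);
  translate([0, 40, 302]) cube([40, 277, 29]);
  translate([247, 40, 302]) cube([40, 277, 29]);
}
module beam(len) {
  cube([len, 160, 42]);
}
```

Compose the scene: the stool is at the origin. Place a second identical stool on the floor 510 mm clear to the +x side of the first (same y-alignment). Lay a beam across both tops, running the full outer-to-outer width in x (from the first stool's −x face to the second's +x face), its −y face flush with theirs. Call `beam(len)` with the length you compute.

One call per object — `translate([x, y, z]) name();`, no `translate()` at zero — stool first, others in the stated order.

stool();
translate([797, 0, 0]) stool();
translate([0, 0, 429]) beam(1084);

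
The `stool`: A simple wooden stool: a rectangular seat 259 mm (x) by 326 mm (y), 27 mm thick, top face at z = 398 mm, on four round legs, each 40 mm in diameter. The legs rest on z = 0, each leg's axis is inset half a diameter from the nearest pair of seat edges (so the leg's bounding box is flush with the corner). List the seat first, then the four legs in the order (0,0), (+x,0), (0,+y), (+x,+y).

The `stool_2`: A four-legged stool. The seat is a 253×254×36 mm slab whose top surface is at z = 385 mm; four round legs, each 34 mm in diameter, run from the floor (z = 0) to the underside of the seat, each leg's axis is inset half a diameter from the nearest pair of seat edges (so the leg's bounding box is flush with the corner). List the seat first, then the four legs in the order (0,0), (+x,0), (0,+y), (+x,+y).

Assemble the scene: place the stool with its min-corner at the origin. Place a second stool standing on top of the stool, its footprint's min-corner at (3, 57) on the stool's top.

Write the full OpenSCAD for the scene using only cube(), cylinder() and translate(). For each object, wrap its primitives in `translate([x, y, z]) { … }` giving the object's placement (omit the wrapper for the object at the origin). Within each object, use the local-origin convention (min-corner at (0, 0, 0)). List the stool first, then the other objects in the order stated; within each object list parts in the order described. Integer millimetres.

translate([0, 0, 371]) cube([259, 326, 27]);
translate([20, 20, 0]) cylinder(h = 371, r = 20);
translate([239, 20, 0]) cylinder(h = 371, r = 20);
translate([20, 306, 0]) cylinder(h = 371, r = 20);
translate([239, 306, 0]) cylinder(h = 371, r = 20);
translate([3, 57, 398]) {
  translate([0, 0, 349]) cube([253, 254, 36]);
  translate([17, 17, 0]) cylinder(h = 349, r = 17);
  translate([236, 17, 0]) cylinder(h = 349, r = 17);
  translate([17, 237, 0]) cylinder(h = 349, r = 17);
  translate([236, 237, 0]) cylinder(h = 349, r = 17);
}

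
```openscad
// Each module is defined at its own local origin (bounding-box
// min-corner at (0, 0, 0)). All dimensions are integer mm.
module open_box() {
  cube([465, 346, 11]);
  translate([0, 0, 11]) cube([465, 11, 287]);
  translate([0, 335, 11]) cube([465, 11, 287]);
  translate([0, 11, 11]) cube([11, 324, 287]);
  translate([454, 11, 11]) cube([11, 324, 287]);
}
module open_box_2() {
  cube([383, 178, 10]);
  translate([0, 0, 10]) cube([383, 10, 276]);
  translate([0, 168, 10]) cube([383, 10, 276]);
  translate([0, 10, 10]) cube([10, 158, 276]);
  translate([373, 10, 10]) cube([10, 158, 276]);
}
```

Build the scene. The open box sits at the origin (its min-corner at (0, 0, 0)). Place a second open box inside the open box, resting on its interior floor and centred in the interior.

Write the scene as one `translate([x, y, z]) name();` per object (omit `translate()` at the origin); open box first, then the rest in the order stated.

open_box();
translate([41, 84, 11]) open_box_2();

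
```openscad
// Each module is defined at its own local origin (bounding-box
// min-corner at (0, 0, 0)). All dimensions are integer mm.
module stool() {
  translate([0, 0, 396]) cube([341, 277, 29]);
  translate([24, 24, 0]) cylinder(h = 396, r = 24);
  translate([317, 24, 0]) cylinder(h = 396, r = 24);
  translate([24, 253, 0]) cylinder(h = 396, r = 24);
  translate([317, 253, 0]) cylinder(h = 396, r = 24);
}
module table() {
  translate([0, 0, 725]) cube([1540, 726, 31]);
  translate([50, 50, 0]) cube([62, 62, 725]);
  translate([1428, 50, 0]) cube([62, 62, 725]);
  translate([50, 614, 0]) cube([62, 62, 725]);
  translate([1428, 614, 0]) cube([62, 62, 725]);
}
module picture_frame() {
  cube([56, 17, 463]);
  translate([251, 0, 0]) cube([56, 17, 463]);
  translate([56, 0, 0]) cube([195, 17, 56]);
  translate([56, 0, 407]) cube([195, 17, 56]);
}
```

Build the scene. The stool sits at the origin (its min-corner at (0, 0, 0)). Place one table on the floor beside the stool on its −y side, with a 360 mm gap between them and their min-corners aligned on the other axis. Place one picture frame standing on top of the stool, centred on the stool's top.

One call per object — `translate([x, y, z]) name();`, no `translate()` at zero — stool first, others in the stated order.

stool();
translate([0, -1086, 0]) table();
translate([17, 130, 425]) picture_frame();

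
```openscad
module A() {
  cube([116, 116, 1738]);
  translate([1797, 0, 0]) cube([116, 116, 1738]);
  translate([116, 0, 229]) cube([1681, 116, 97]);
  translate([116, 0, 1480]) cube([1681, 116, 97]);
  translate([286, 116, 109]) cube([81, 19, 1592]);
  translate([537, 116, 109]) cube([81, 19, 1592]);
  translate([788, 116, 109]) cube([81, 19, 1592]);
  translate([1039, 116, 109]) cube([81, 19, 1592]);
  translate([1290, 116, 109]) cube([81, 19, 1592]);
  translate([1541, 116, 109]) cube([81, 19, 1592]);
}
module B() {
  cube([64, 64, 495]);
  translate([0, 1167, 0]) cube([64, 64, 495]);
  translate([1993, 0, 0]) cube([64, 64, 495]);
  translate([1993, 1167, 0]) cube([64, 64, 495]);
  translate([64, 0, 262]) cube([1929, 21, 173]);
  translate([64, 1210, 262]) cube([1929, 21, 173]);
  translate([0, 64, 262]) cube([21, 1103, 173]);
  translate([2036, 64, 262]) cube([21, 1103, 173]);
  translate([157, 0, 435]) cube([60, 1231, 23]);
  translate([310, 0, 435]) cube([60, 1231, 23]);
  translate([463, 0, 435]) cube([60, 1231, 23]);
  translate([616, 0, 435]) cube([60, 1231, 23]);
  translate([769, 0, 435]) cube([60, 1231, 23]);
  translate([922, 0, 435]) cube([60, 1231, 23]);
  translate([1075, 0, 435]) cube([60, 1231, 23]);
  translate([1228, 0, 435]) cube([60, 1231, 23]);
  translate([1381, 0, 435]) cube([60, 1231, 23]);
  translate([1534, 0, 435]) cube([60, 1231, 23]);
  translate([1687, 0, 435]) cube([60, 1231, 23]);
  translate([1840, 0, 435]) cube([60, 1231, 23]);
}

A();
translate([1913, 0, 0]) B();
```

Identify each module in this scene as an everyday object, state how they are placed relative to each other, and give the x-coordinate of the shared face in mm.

The fence section's +x face and the bed frame's −x face are both at x = 1913 mm.

A is a fence section. B is a bed frame. The bed frame is against the fence section's +x side, with their −y faces flush. The x-coordinate of the shared face is 1913 mm.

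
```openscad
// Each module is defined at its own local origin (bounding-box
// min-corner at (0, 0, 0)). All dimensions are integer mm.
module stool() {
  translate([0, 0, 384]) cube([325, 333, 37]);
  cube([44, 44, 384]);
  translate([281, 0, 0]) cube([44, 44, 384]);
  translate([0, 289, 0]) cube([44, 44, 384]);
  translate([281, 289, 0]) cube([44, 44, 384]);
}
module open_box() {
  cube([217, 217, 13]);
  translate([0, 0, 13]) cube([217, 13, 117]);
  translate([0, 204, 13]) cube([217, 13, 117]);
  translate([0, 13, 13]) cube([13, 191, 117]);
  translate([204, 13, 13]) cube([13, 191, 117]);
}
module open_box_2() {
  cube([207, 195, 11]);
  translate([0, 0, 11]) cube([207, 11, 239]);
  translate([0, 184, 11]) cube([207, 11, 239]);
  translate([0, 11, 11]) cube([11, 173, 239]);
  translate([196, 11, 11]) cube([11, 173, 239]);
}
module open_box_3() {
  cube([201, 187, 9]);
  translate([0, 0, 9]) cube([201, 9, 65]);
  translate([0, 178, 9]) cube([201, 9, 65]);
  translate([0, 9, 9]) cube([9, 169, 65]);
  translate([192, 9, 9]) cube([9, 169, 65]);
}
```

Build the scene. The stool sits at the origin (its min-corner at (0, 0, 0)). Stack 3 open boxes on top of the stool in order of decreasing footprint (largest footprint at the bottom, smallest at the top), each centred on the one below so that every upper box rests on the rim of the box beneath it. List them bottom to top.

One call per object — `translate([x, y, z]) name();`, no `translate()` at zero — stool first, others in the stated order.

stool();
translate([54, 58, 421]) open_box();
translate([59, 69, 551]) open_box_2();
translate([62, 73, 801]) open_box_3();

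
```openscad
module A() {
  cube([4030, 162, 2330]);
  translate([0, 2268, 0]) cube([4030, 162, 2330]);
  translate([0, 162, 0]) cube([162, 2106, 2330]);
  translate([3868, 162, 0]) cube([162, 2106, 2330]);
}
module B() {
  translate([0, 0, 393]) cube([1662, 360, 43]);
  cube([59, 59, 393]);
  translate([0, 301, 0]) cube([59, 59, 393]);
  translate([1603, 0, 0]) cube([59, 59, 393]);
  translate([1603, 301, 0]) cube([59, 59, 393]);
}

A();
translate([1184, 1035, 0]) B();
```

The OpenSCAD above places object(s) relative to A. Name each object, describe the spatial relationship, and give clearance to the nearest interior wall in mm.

Clearances: x = 1022, y = 873; minimum 873 mm.

A is a house frame. B is a bench. The bench sits inside the house frame, centred. The clearance to the nearest interior wall is 873 mm.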